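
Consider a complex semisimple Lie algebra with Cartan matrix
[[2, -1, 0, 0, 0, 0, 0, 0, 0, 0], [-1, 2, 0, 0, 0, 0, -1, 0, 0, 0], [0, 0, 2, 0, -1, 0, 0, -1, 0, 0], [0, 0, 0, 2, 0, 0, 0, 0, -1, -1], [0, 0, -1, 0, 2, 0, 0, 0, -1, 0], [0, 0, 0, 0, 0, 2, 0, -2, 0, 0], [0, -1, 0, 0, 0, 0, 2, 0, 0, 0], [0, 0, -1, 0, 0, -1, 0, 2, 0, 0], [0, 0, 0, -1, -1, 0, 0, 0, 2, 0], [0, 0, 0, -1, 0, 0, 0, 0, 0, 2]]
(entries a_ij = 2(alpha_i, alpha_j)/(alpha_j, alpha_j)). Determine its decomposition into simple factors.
type A_3 + type C_7

The diagram associated to this matrix has two connected components: the simple roots {alpha_1, alpha_2, alpha_7} form a chain of 3 nodes with single edges (A_3), and {alpha_3, alpha_4, alpha_5, alpha_6, alpha_8, alpha_9, alpha_10} form a chain of 7 nodes with a double edge at one end; the terminal node there is the unique long simple root (C_7). A semisimple Lie algebra decomposes uniquely as the direct sum of simple ideals, one per connected component of its Dynkin diagram, so g ≅ A_3 ⊕ C_7 (dimension 15 + 105 = 120).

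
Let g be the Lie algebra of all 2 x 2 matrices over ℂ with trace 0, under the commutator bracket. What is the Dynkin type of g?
This is sl(2), which has dimension 2^2 - 1 = 3 and rank 2 - 1 = 1 (a Cartan subalgebra is the diagonal traceless matrices). In the classification of classical Lie algebras, the special linear algebra sl(n+1) has type A_n; here n = 1, so the Dynkin diagram is a chain of 1 nodes with single edges (A_1). Hence the type is A_1.

A_1 (sl(2))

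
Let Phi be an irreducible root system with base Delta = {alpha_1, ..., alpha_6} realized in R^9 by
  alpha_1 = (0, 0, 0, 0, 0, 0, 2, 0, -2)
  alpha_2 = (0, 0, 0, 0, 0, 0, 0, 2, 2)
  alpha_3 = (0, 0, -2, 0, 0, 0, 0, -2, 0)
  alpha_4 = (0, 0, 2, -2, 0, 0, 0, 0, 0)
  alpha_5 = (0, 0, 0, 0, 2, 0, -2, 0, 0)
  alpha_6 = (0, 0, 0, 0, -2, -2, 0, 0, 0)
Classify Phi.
A6

Compute the Cartan integers a_ij = 2(alpha_i, alpha_j)/(alpha_j, alpha_j); the resulting 6x6 Cartan matrix is
[[2, -1, 0, 0, -1, 0], [-1, 2, -1, 0, 0, 0], [0, -1, 2, -1, 0, 0], [0, 0, -1, 2, 0, 0], [-1, 0, 0, 0, 2, -1], [0, 0, 0, 0, -1, 2]].
All simple roots have the same length, so the diagram is simply laced. The associated Dynkin diagram is a chain of 6 nodes with single edges (A_6), so the type is A_6 (the algebra sl(7)).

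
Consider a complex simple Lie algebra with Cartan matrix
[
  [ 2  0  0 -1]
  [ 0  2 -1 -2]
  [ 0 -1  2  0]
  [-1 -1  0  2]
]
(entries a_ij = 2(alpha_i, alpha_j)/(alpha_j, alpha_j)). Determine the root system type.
F_4

The matrix has rank 4 with 2's on the diagonal. Reading the off-diagonal entries as Dynkin edges (a single edge where a_ij = a_ji = -1; a double or triple edge where a_ij * a_ji = 2 or 3), the diagram is a chain of 4 nodes with a double edge between the middle two (F_4). One simple-root ordering that puts it in standard form is (alpha_3, alpha_2, alpha_4, alpha_1). So the algebra is type F_4.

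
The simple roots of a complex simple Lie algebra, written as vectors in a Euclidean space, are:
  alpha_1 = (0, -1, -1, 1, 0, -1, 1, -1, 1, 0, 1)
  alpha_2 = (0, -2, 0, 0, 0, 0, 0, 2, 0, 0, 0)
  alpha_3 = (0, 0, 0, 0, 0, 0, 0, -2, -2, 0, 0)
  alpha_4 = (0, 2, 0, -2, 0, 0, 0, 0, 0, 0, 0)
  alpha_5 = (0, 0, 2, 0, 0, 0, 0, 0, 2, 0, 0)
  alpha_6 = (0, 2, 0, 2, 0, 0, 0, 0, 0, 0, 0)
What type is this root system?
E6

Compute the Cartan integers a_ij = 2(alpha_i, alpha_j)/(alpha_j, alpha_j); the resulting 6x6 Cartan matrix is
[[2, 0, 0, -1, 0, 0], [0, 2, -1, -1, 0, -1], [0, -1, 2, 0, -1, 0], [-1, -1, 0, 2, 0, 0], [0, 0, -1, 0, 2, 0], [0, -1, 0, 0, 0, 2]].
All simple roots have the same length, so the diagram is simply laced. The associated Dynkin diagram is a chain of 5 nodes with one extra node attached to the third node from one end (E_6), so the type is E_6.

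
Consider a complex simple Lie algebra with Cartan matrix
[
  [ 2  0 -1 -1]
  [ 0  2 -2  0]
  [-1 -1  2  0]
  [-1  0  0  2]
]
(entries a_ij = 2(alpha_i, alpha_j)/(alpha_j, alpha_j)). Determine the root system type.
The matrix has rank 4 with 2's on the diagonal. Reading the off-diagonal entries as Dynkin edges (a single edge where a_ij = a_ji = -1; a double or triple edge where a_ij * a_ji = 2 or 3), the diagram is a chain of 4 nodes with a double edge at one end; the terminal node there is the unique long simple root (C_4). One simple-root ordering that puts it in standard form is (alpha_4, alpha_1, alpha_3, alpha_2). So the algebra is type C_4, i.e. sp(8).

C_4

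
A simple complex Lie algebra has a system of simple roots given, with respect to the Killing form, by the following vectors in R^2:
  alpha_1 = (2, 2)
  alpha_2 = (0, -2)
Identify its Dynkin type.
Compute the Cartan integers a_ij = 2(alpha_i, alpha_j)/(alpha_j, alpha_j); the resulting 2x2 Cartan matrix is
[[2, -2], [-1, 2]].
The roots have two lengths (squared-length ratio 2:1); the short ones are alpha_{2}. The associated Dynkin diagram is a chain of 2 nodes with a double edge at one end; the terminal node there is the unique short simple root (B_2), so the type is B_2 (the algebra so(5)).

type B_2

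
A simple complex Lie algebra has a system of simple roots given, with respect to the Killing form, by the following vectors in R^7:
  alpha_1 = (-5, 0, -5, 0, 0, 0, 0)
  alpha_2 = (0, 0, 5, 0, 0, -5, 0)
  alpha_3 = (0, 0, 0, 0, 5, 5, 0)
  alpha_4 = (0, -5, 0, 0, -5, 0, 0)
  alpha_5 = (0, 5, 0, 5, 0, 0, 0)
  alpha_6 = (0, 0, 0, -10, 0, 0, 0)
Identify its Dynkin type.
C6

Compute the Cartan integers a_ij = 2(alpha_i, alpha_j)/(alpha_j, alpha_j); the resulting 6x6 Cartan matrix is
[[2, -1, 0, 0, 0, 0], [-1, 2, -1, 0, 0, 0], [0, -1, 2, -1, 0, 0], [0, 0, -1, 2, -1, 0], [0, 0, 0, -1, 2, -1], [0, 0, 0, 0, -2, 2]].
The roots have two lengths (squared-length ratio 2:1); the short ones are alpha_{1,2,3,4,5}. The associated Dynkin diagram is a chain of 6 nodes with a double edge at one end; the terminal node there is the unique long simple root (C_6), so the type is C_6 (the algebra sp(12)).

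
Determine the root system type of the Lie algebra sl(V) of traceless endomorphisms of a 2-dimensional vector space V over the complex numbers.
A_1 (sl(2))

This is sl(2), which has dimension 2^2 - 1 = 3 and rank 2 - 1 = 1 (a Cartan subalgebra is the diagonal traceless matrices). In the classification of classical Lie algebras, the special linear algebra sl(n+1) has type A_n; here n = 1, so the Dynkin diagram is a chain of 1 nodes with single edges (A_1). Hence the type is A_1.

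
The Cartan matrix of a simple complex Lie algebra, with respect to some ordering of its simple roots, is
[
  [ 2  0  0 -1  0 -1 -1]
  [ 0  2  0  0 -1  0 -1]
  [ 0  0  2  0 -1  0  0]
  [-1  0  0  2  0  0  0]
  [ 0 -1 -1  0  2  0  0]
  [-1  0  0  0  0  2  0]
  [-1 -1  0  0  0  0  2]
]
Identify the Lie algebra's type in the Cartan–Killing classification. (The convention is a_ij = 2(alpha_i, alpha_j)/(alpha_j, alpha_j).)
type D_7

The matrix has rank 7 with 2's on the diagonal. Reading the off-diagonal entries as Dynkin edges (a single edge where a_ij = a_ji = -1; a double or triple edge where a_ij * a_ji = 2 or 3), the diagram is a chain of 5 nodes with a fork of two nodes at one end (D_7). One simple-root ordering that puts it in standard form is (alpha_3, alpha_5, alpha_2, alpha_7, alpha_1, alpha_4, alpha_6). So the algebra is type D_7, i.e. so(14).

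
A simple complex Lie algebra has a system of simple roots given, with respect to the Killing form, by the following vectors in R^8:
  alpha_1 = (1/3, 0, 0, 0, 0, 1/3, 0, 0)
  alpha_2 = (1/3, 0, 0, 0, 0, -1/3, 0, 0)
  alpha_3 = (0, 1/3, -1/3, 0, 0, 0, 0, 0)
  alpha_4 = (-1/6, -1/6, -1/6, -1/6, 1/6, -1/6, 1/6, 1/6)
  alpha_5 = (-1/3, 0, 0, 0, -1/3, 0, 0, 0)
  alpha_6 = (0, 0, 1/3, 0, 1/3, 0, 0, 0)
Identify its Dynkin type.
E6

Compute the Cartan integers a_ij = 2(alpha_i, alpha_j)/(alpha_j, alpha_j); the resulting 6x6 Cartan matrix is
[[2, 0, 0, -1, -1, 0], [0, 2, 0, 0, -1, 0], [0, 0, 2, 0, 0, -1], [-1, 0, 0, 2, 0, 0], [-1, -1, 0, 0, 2, -1], [0, 0, -1, 0, -1, 2]].
All simple roots have the same length, so the diagram is simply laced. The associated Dynkin diagram is a chain of 5 nodes with one extra node attached to the third node from one end (E_6), so the type is E_6.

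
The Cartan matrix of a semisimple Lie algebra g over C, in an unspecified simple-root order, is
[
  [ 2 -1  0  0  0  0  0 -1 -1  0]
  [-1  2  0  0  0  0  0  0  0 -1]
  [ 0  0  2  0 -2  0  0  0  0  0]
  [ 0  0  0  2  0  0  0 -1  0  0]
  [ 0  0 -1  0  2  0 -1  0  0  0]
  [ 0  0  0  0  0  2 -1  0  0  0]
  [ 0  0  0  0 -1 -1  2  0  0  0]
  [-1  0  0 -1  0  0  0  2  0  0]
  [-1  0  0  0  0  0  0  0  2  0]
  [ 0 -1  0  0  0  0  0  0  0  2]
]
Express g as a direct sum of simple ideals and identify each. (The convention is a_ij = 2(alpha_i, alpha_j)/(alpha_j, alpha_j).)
The diagram associated to this matrix has two connected components: the simple roots {alpha_3, alpha_5, alpha_6, alpha_7} form a chain of 4 nodes with a double edge at one end; the terminal node there is the unique long simple root (C_4), and {alpha_1, alpha_2, alpha_4, alpha_8, alpha_9, alpha_10} form a chain of 5 nodes with one extra node attached to the third node from one end (E_6). A semisimple Lie algebra decomposes uniquely as the direct sum of simple ideals, one per connected component of its Dynkin diagram, so g ≅ C_4 ⊕ E_6 (dimension 36 + 78 = 114).

C_4 + E_6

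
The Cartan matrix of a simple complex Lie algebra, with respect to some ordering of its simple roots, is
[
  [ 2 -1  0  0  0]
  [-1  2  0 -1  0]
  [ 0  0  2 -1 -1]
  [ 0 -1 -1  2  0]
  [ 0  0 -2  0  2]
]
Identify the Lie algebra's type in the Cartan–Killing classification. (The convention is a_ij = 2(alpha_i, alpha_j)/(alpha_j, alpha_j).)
C_5 (sp(10))

The matrix has rank 5 with 2's on the diagonal. Reading the off-diagonal entries as Dynkin edges (a single edge where a_ij = a_ji = -1; a double or triple edge where a_ij * a_ji = 2 or 3), the diagram is a chain of 5 nodes with a double edge at one end; the terminal node there is the unique long simple root (C_5). One simple-root ordering that puts it in standard form is (alpha_1, alpha_2, alpha_4, alpha_3, alpha_5). So the algebra is type C_5, i.e. sp(10).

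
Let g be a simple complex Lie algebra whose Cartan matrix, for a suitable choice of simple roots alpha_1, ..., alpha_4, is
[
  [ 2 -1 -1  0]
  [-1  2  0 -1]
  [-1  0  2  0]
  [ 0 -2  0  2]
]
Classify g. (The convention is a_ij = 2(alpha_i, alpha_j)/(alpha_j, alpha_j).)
The matrix has rank 4 with 2's on the diagonal. Reading the off-diagonal entries as Dynkin edges (a single edge where a_ij = a_ji = -1; a double or triple edge where a_ij * a_ji = 2 or 3), the diagram is a chain of 4 nodes with a double edge at one end; the terminal node there is the unique long simple root (C_4). One simple-root ordering that puts it in standard form is (alpha_3, alpha_1, alpha_2, alpha_4). So the algebra is type C_4, i.e. sp(8).

C4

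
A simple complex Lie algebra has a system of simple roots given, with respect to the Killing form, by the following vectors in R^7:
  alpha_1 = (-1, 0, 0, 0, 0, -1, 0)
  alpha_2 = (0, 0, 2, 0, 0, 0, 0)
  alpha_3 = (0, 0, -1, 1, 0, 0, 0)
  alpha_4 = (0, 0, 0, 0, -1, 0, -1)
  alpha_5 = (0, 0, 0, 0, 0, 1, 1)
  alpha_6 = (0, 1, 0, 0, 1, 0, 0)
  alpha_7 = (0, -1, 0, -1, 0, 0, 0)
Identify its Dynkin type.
Compute the Cartan integers a_ij = 2(alpha_i, alpha_j)/(alpha_j, alpha_j); the resulting 7x7 Cartan matrix is
[[2, 0, 0, 0, -1, 0, 0], [0, 2, -2, 0, 0, 0, 0], [0, -1, 2, 0, 0, 0, -1], [0, 0, 0, 2, -1, -1, 0], [-1, 0, 0, -1, 2, 0, 0], [0, 0, 0, -1, 0, 2, -1], [0, 0, -1, 0, 0, -1, 2]].
The roots have two lengths (squared-length ratio 2:1); the short ones are alpha_{1,3,4,5,6,7}. The associated Dynkin diagram is a chain of 7 nodes with a double edge at one end; the terminal node there is the unique long simple root (C_7), so the type is C_7 (the algebra sp(14)).

C7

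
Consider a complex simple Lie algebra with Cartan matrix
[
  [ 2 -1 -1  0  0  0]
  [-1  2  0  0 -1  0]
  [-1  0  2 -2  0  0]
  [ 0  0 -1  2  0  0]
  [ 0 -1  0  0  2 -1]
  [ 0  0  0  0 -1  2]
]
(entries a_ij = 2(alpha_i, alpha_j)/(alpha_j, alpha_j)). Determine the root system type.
B_6 (so(13))

The matrix has rank 6 with 2's on the diagonal. Reading the off-diagonal entries as Dynkin edges (a single edge where a_ij = a_ji = -1; a double or triple edge where a_ij * a_ji = 2 or 3), the diagram is a chain of 6 nodes with a double edge at one end; the terminal node there is the unique short simple root (B_6). One simple-root ordering that puts it in standard form is (alpha_6, alpha_5, alpha_2, alpha_1, alpha_3, alpha_4). So the algebra is type B_6, i.e. so(13).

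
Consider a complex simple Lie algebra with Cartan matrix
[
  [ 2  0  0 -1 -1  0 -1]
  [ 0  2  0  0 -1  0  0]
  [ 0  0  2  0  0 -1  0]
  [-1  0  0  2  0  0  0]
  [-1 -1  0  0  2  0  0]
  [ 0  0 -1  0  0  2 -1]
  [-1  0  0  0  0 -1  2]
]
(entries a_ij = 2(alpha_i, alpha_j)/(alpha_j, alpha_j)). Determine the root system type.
The matrix has rank 7 with 2's on the diagonal. Reading the off-diagonal entries as Dynkin edges (a single edge where a_ij = a_ji = -1; a double or triple edge where a_ij * a_ji = 2 or 3), the diagram is a chain of 6 nodes with one extra node attached to the third node from one end (E_7). One simple-root ordering that puts it in standard form is (alpha_2, alpha_4, alpha_5, alpha_1, alpha_7, alpha_6, alpha_3). So the algebra is type E_7.

type E_7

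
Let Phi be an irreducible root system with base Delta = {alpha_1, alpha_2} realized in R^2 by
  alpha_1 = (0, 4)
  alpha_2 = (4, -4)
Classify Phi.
B_2 (so(5))

Compute the Cartan integers a_ij = 2(alpha_i, alpha_j)/(alpha_j, alpha_j); the resulting 2x2 Cartan matrix is
[[2, -1], [-2, 2]].
The roots have two lengths (squared-length ratio 2:1); the short ones are alpha_{1}. The associated Dynkin diagram is a chain of 2 nodes with a double edge at one end; the terminal node there is the unique short simple root (B_2), so the type is B_2 (the algebra so(5)).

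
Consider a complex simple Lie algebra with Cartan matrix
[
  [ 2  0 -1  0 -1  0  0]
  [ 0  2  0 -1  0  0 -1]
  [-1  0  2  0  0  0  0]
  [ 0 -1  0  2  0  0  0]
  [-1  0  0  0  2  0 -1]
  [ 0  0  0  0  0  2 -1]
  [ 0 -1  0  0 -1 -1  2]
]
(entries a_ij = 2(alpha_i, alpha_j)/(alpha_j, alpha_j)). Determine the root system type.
E7

The matrix has rank 7 with 2's on the diagonal. Reading the off-diagonal entries as Dynkin edges (a single edge where a_ij = a_ji = -1; a double or triple edge where a_ij * a_ji = 2 or 3), the diagram is a chain of 6 nodes with one extra node attached to the third node from one end (E_7). One simple-root ordering that puts it in standard form is (alpha_4, alpha_6, alpha_2, alpha_7, alpha_5, alpha_1, alpha_3). So the algebra is type E_7.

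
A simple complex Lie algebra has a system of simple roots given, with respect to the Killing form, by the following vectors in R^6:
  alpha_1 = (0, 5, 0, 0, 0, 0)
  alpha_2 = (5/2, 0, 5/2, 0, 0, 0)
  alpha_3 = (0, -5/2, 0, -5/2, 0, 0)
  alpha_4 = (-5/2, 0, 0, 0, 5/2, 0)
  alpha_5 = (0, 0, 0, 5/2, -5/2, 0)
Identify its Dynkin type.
Compute the Cartan integers a_ij = 2(alpha_i, alpha_j)/(alpha_j, alpha_j); the resulting 5x5 Cartan matrix is
[[2, 0, -2, 0, 0], [0, 2, 0, -1, 0], [-1, 0, 2, 0, -1], [0, -1, 0, 2, -1], [0, 0, -1, -1, 2]].
The roots have two lengths (squared-length ratio 2:1); the short ones are alpha_{2,3,4,5}. The associated Dynkin diagram is a chain of 5 nodes with a double edge at one end; the terminal node there is the unique long simple root (C_5), so the type is C_5 (the algebra sp(10)).

C_5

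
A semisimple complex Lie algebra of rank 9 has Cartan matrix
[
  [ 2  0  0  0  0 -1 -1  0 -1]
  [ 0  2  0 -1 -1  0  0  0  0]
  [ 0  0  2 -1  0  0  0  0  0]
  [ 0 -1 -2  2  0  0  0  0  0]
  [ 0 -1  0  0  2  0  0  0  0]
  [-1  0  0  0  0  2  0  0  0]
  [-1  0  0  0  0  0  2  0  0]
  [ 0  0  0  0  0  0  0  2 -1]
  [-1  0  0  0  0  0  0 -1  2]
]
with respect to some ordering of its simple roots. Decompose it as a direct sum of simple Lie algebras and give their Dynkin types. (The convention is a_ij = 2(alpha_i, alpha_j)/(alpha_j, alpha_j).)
The diagram associated to this matrix has two connected components: the simple roots {alpha_2, alpha_3, alpha_4, alpha_5} form a chain of 4 nodes with a double edge at one end; the terminal node there is the unique short simple root (B_4), and {alpha_1, alpha_6, alpha_7, alpha_8, alpha_9} form a chain of 3 nodes with a fork of two nodes at one end (D_5). A semisimple Lie algebra decomposes uniquely as the direct sum of simple ideals, one per connected component of its Dynkin diagram, so g ≅ B_4 ⊕ D_5 (dimension 36 + 45 = 81).

type B_4 + type D_5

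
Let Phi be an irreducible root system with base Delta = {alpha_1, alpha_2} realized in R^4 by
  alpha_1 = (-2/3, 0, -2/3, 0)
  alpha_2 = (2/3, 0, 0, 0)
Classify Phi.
B_2 (so(5))

Compute the Cartan integers a_ij = 2(alpha_i, alpha_j)/(alpha_j, alpha_j); the resulting 2x2 Cartan matrix is
[[2, -2], [-1, 2]].
The roots have two lengths (squared-length ratio 2:1); the short ones are alpha_{2}. The associated Dynkin diagram is a chain of 2 nodes with a double edge at one end; the terminal node there is the unique short simple root (B_2), so the type is B_2 (the algebra so(5)).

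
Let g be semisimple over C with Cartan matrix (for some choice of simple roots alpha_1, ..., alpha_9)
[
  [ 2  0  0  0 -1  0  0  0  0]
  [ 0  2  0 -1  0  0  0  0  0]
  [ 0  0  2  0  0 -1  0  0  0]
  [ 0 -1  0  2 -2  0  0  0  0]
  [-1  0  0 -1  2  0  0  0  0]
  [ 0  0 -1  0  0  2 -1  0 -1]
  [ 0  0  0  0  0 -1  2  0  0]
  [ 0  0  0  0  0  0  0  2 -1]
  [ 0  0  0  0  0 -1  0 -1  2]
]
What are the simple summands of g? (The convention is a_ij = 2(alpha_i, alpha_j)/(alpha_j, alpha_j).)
type D_5 + type F_4

The diagram associated to this matrix has two connected components: the simple roots {alpha_3, alpha_6, alpha_7, alpha_8, alpha_9} form a chain of 3 nodes with a fork of two nodes at one end (D_5), and {alpha_1, alpha_2, alpha_4, alpha_5} form a chain of 4 nodes with a double edge between the middle two (F_4). A semisimple Lie algebra decomposes uniquely as the direct sum of simple ideals, one per connected component of its Dynkin diagram, so g ≅ D_5 ⊕ F_4 (dimension 45 + 52 = 97).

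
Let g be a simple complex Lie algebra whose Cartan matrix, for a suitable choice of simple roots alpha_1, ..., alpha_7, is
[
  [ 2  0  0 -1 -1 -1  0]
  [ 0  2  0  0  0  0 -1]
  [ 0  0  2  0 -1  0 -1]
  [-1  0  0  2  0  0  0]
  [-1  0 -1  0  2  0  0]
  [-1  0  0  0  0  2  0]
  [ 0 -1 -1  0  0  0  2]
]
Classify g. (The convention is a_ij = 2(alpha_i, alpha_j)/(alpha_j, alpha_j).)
D_7 (so(14))

The matrix has rank 7 with 2's on the diagonal. Reading the off-diagonal entries as Dynkin edges (a single edge where a_ij = a_ji = -1; a double or triple edge where a_ij * a_ji = 2 or 3), the diagram is a chain of 5 nodes with a fork of two nodes at one end (D_7). One simple-root ordering that puts it in standard form is (alpha_2, alpha_7, alpha_3, alpha_5, alpha_1, alpha_6, alpha_4). So the algebra is type D_7, i.e. so(14).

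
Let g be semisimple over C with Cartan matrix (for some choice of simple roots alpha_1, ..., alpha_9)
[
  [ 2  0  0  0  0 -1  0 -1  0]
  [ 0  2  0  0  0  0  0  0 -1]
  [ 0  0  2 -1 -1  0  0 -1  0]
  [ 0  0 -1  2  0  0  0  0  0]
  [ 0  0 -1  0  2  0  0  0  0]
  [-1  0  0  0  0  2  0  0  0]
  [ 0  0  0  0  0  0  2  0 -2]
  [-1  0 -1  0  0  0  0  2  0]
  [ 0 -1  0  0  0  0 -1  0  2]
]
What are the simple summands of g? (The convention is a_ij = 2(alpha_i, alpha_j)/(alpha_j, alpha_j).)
type C_3 + type D_6

The diagram associated to this matrix has two connected components: the simple roots {alpha_2, alpha_7, alpha_9} form a chain of 3 nodes with a double edge at one end; the terminal node there is the unique long simple root (C_3), and {alpha_1, alpha_3, alpha_4, alpha_5, alpha_6, alpha_8} form a chain of 4 nodes with a fork of two nodes at one end (D_6). A semisimple Lie algebra decomposes uniquely as the direct sum of simple ideals, one per connected component of its Dynkin diagram, so g ≅ C_3 ⊕ D_6 (dimension 21 + 66 = 87).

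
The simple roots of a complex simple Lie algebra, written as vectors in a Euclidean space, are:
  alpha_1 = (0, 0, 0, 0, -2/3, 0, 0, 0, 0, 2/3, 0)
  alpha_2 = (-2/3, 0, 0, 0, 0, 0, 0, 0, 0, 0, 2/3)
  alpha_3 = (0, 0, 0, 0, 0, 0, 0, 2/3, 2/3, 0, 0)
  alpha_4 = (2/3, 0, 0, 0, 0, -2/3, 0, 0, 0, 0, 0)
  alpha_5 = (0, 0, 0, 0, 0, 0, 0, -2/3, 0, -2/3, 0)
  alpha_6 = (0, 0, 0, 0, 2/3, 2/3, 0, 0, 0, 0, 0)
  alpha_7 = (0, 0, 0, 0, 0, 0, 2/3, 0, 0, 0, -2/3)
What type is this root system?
A7

Compute the Cartan integers a_ij = 2(alpha_i, alpha_j)/(alpha_j, alpha_j); the resulting 7x7 Cartan matrix is
[[2, 0, 0, 0, -1, -1, 0], [0, 2, 0, -1, 0, 0, -1], [0, 0, 2, 0, -1, 0, 0], [0, -1, 0, 2, 0, -1, 0], [-1, 0, -1, 0, 2, 0, 0], [-1, 0, 0, -1, 0, 2, 0], [0, -1, 0, 0, 0, 0, 2]].
All simple roots have the same length, so the diagram is simply laced. The associated Dynkin diagram is a chain of 7 nodes with single edges (A_7), so the type is A_7 (the algebra sl(8)).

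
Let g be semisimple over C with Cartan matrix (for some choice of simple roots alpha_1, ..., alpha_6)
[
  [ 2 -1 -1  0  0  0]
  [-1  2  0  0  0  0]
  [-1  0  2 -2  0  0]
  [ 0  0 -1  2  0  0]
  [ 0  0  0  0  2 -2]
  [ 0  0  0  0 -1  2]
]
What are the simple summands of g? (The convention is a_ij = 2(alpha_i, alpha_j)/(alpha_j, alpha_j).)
B_2 (so(5)) + B_4 (so(9))

The diagram associated to this matrix has two connected components: the simple roots {alpha_5, alpha_6} form a chain of 2 nodes with a double edge at one end; the terminal node there is the unique short simple root (B_2), and {alpha_1, alpha_2, alpha_3, alpha_4} form a chain of 4 nodes with a double edge at one end; the terminal node there is the unique short simple root (B_4). A semisimple Lie algebra decomposes uniquely as the direct sum of simple ideals, one per connected component of its Dynkin diagram, so g ≅ B_2 ⊕ B_4 (dimension 10 + 36 = 46).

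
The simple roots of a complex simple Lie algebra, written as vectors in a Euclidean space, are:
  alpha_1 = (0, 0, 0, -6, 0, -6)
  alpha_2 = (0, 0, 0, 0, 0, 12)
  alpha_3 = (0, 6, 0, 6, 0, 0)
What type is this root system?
C3

Compute the Cartan integers a_ij = 2(alpha_i, alpha_j)/(alpha_j, alpha_j); the resulting 3x3 Cartan matrix is
[[2, -1, -1], [-2, 2, 0], [-1, 0, 2]].
The roots have two lengths (squared-length ratio 2:1); the short ones are alpha_{1,3}. The associated Dynkin diagram is a chain of 3 nodes with a double edge at one end; the terminal node there is the unique long simple root (C_3), so the type is C_3 (the algebra sp(6)).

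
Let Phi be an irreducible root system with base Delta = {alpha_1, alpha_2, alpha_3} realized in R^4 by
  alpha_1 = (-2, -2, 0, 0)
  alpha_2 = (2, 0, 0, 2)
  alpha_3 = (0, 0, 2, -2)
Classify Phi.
Compute the Cartan integers a_ij = 2(alpha_i, alpha_j)/(alpha_j, alpha_j); the resulting 3x3 Cartan matrix is
[[2, -1, 0], [-1, 2, -1], [0, -1, 2]].
All simple roots have the same length, so the diagram is simply laced. The associated Dynkin diagram is a chain of 3 nodes with single edges (A_3), so the type is A_3 (the algebra sl(4)).

A_3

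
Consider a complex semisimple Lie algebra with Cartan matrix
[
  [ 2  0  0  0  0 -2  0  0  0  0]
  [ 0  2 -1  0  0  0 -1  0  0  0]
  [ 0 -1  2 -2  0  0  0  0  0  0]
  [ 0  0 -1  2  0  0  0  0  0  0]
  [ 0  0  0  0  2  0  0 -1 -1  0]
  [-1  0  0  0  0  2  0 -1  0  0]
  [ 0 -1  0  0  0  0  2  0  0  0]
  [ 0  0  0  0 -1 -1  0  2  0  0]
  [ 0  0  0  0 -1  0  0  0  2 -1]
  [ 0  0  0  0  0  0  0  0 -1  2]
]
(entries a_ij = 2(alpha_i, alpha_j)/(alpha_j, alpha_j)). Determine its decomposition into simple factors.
The diagram associated to this matrix has two connected components: the simple roots {alpha_2, alpha_3, alpha_4, alpha_7} form a chain of 4 nodes with a double edge at one end; the terminal node there is the unique short simple root (B_4), and {alpha_1, alpha_5, alpha_6, alpha_8, alpha_9, alpha_10} form a chain of 6 nodes with a double edge at one end; the terminal node there is the unique long simple root (C_6). A semisimple Lie algebra decomposes uniquely as the direct sum of simple ideals, one per connected component of its Dynkin diagram, so g ≅ B_4 ⊕ C_6 (dimension 36 + 78 = 114).

type B_4 ⊕ type C_6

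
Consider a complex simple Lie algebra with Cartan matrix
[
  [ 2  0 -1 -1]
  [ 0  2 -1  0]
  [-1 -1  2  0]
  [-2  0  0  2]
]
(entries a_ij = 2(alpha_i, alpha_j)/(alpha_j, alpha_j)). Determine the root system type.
The matrix has rank 4 with 2's on the diagonal. Reading the off-diagonal entries as Dynkin edges (a single edge where a_ij = a_ji = -1; a double or triple edge where a_ij * a_ji = 2 or 3), the diagram is a chain of 4 nodes with a double edge at one end; the terminal node there is the unique long simple root (C_4). One simple-root ordering that puts it in standard form is (alpha_2, alpha_3, alpha_1, alpha_4). So the algebra is type C_4, i.e. sp(8).

C4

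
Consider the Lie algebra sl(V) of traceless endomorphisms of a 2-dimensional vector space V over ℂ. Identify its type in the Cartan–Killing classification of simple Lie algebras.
type A_1

This is sl(2), which has dimension 2^2 - 1 = 3 and rank 2 - 1 = 1 (a Cartan subalgebra is the diagonal traceless matrices). In the classification of classical Lie algebras, the special linear algebra sl(n+1) has type A_n; here n = 1, so the Dynkin diagram is a chain of 1 nodes with single edges (A_1). Hence the type is A_1.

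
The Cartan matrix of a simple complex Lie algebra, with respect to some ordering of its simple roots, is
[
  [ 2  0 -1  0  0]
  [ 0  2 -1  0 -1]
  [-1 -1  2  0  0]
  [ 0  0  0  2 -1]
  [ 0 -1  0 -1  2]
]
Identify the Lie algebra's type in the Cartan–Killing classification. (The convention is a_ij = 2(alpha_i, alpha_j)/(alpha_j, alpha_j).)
A_5

The matrix has rank 5 with 2's on the diagonal. Reading the off-diagonal entries as Dynkin edges (a single edge where a_ij = a_ji = -1; a double or triple edge where a_ij * a_ji = 2 or 3), the diagram is a chain of 5 nodes with single edges (A_5). One simple-root ordering that puts it in standard form is (alpha_4, alpha_5, alpha_2, alpha_3, alpha_1). So the algebra is type A_5, i.e. sl(6).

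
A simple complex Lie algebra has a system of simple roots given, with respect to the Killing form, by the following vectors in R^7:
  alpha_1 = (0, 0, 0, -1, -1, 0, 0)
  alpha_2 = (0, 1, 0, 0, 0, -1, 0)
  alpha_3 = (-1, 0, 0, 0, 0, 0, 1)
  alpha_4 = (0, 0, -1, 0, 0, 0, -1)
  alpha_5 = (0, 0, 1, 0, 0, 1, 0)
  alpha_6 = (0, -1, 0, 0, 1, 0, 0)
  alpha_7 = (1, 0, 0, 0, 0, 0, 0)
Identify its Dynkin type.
Compute the Cartan integers a_ij = 2(alpha_i, alpha_j)/(alpha_j, alpha_j); the resulting 7x7 Cartan matrix is
[[2, 0, 0, 0, 0, -1, 0], [0, 2, 0, 0, -1, -1, 0], [0, 0, 2, -1, 0, 0, -2], [0, 0, -1, 2, -1, 0, 0], [0, -1, 0, -1, 2, 0, 0], [-1, -1, 0, 0, 0, 2, 0], [0, 0, -1, 0, 0, 0, 2]].
The roots have two lengths (squared-length ratio 2:1); the short ones are alpha_{7}. The associated Dynkin diagram is a chain of 7 nodes with a double edge at one end; the terminal node there is the unique short simple root (B_7), so the type is B_7 (the algebra so(15)).

type B_7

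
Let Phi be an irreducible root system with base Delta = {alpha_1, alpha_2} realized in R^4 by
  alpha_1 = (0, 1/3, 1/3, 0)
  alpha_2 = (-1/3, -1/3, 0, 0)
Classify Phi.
A2

Compute the Cartan integers a_ij = 2(alpha_i, alpha_j)/(alpha_j, alpha_j); the resulting 2x2 Cartan matrix is
[[2, -1], [-1, 2]].
All simple roots have the same length, so the diagram is simply laced. The associated Dynkin diagram is a chain of 2 nodes with single edges (A_2), so the type is A_2 (the algebra sl(3)).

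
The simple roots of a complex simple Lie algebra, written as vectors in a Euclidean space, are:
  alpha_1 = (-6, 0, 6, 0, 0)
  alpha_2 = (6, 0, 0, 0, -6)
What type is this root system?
Compute the Cartan integers a_ij = 2(alpha_i, alpha_j)/(alpha_j, alpha_j); the resulting 2x2 Cartan matrix is
[[2, -1], [-1, 2]].
All simple roots have the same length, so the diagram is simply laced. The associated Dynkin diagram is a chain of 2 nodes with single edges (A_2), so the type is A_2 (the algebra sl(3)).

A2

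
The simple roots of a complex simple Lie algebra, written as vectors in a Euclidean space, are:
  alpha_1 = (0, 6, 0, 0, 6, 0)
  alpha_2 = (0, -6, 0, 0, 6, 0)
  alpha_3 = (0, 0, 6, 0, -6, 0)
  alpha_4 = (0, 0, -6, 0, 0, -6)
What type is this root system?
Compute the Cartan integers a_ij = 2(alpha_i, alpha_j)/(alpha_j, alpha_j); the resulting 4x4 Cartan matrix is
[[2, 0, -1, 0], [0, 2, -1, 0], [-1, -1, 2, -1], [0, 0, -1, 2]].
All simple roots have the same length, so the diagram is simply laced. The associated Dynkin diagram is a chain of 2 nodes with a fork of two nodes at one end (D_4), so the type is D_4 (the algebra so(8)).

D_4 (so(8))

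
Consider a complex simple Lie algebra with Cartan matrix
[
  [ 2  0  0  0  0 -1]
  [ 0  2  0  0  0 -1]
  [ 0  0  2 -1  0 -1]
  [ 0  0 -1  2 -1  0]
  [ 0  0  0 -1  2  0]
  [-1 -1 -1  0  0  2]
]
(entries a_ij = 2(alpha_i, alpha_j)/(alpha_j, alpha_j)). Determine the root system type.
D6

The matrix has rank 6 with 2's on the diagonal. Reading the off-diagonal entries as Dynkin edges (a single edge where a_ij = a_ji = -1; a double or triple edge where a_ij * a_ji = 2 or 3), the diagram is a chain of 4 nodes with a fork of two nodes at one end (D_6). One simple-root ordering that puts it in standard form is (alpha_5, alpha_4, alpha_3, alpha_6, alpha_2, alpha_1). So the algebra is type D_6, i.e. so(12).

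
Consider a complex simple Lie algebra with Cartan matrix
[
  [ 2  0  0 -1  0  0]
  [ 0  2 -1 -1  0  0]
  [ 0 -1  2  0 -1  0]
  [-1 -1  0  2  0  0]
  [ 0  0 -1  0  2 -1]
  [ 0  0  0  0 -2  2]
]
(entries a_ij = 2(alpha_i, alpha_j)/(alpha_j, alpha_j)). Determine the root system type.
The matrix has rank 6 with 2's on the diagonal. Reading the off-diagonal entries as Dynkin edges (a single edge where a_ij = a_ji = -1; a double or triple edge where a_ij * a_ji = 2 or 3), the diagram is a chain of 6 nodes with a double edge at one end; the terminal node there is the unique long simple root (C_6). One simple-root ordering that puts it in standard form is (alpha_1, alpha_4, alpha_2, alpha_3, alpha_5, alpha_6). So the algebra is type C_6, i.e. sp(12).

type C_6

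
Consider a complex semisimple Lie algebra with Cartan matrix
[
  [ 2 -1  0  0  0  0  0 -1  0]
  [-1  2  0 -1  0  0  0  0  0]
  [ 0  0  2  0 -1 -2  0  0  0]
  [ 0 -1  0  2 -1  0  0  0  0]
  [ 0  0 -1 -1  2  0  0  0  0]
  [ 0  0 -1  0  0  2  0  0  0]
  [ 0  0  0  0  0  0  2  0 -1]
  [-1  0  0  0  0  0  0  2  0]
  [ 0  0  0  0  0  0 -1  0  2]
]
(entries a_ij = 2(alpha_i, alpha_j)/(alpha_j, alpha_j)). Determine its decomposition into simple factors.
The diagram associated to this matrix has two connected components: the simple roots {alpha_7, alpha_9} form a chain of 2 nodes with single edges (A_2), and {alpha_1, alpha_2, alpha_3, alpha_4, alpha_5, alpha_6, alpha_8} form a chain of 7 nodes with a double edge at one end; the terminal node there is the unique short simple root (B_7). A semisimple Lie algebra decomposes uniquely as the direct sum of simple ideals, one per connected component of its Dynkin diagram, so g ≅ A_2 ⊕ B_7 (dimension 8 + 105 = 113).

A2 ⊕ B7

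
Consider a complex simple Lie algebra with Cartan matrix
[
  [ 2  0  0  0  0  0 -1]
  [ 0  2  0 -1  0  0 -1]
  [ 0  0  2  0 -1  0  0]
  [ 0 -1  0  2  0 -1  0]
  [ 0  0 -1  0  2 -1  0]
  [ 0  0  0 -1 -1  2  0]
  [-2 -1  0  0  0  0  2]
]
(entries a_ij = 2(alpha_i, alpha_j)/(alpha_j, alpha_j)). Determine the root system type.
type B_7

The matrix has rank 7 with 2's on the diagonal. Reading the off-diagonal entries as Dynkin edges (a single edge where a_ij = a_ji = -1; a double or triple edge where a_ij * a_ji = 2 or 3), the diagram is a chain of 7 nodes with a double edge at one end; the terminal node there is the unique short simple root (B_7). One simple-root ordering that puts it in standard form is (alpha_3, alpha_5, alpha_6, alpha_4, alpha_2, alpha_7, alpha_1). So the algebra is type B_7, i.e. so(15).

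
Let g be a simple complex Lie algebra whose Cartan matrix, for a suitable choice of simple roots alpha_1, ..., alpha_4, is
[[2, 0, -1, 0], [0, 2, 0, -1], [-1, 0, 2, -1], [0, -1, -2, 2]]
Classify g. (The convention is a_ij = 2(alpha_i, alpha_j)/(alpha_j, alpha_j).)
type F_4

The matrix has rank 4 with 2's on the diagonal. Reading the off-diagonal entries as Dynkin edges (a single edge where a_ij = a_ji = -1; a double or triple edge where a_ij * a_ji = 2 or 3), the diagram is a chain of 4 nodes with a double edge between the middle two (F_4). One simple-root ordering that puts it in standard form is (alpha_2, alpha_4, alpha_3, alpha_1). So the algebra is type F_4.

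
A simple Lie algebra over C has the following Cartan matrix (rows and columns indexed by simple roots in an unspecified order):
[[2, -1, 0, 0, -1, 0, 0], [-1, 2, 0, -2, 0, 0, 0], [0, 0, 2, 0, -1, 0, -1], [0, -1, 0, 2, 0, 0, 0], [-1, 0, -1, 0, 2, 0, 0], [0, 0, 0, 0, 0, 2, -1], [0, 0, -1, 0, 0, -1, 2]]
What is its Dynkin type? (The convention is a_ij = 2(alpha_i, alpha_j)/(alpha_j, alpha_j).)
The matrix has rank 7 with 2's on the diagonal. Reading the off-diagonal entries as Dynkin edges (a single edge where a_ij = a_ji = -1; a double or triple edge where a_ij * a_ji = 2 or 3), the diagram is a chain of 7 nodes with a double edge at one end; the terminal node there is the unique short simple root (B_7). One simple-root ordering that puts it in standard form is (alpha_6, alpha_7, alpha_3, alpha_5, alpha_1, alpha_2, alpha_4). So the algebra is type B_7, i.e. so(15).

type B_7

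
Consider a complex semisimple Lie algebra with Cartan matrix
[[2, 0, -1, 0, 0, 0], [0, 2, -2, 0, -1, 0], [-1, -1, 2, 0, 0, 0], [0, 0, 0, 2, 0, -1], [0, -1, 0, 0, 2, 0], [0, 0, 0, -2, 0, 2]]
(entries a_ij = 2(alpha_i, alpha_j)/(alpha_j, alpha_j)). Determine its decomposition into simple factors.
B2 ⊕ F4

The diagram associated to this matrix has two connected components: the simple roots {alpha_4, alpha_6} form a chain of 2 nodes with a double edge at one end; the terminal node there is the unique short simple root (B_2), and {alpha_1, alpha_2, alpha_3, alpha_5} form a chain of 4 nodes with a double edge between the middle two (F_4). A semisimple Lie algebra decomposes uniquely as the direct sum of simple ideals, one per connected component of its Dynkin diagram, so g ≅ B_2 ⊕ F_4 (dimension 10 + 52 = 62).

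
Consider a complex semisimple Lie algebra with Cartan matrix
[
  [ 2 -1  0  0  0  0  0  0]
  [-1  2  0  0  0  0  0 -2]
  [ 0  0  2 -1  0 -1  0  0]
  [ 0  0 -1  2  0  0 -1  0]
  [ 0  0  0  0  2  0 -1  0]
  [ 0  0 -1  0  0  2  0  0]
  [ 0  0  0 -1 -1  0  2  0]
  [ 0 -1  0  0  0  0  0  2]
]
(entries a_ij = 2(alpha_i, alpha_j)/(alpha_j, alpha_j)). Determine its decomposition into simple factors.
The diagram associated to this matrix has two connected components: the simple roots {alpha_3, alpha_4, alpha_5, alpha_6, alpha_7} form a chain of 5 nodes with single edges (A_5), and {alpha_1, alpha_2, alpha_8} form a chain of 3 nodes with a double edge at one end; the terminal node there is the unique short simple root (B_3). A semisimple Lie algebra decomposes uniquely as the direct sum of simple ideals, one per connected component of its Dynkin diagram, so g ≅ A_5 ⊕ B_3 (dimension 35 + 21 = 56).

A5 + B3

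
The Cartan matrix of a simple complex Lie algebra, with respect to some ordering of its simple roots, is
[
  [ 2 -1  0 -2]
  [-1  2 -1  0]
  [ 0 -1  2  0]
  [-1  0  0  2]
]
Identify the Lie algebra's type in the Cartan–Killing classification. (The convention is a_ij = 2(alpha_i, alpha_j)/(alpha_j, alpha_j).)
The matrix has rank 4 with 2's on the diagonal. Reading the off-diagonal entries as Dynkin edges (a single edge where a_ij = a_ji = -1; a double or triple edge where a_ij * a_ji = 2 or 3), the diagram is a chain of 4 nodes with a double edge at one end; the terminal node there is the unique short simple root (B_4). One simple-root ordering that puts it in standard form is (alpha_3, alpha_2, alpha_1, alpha_4). So the algebra is type B_4, i.e. so(9).

B_4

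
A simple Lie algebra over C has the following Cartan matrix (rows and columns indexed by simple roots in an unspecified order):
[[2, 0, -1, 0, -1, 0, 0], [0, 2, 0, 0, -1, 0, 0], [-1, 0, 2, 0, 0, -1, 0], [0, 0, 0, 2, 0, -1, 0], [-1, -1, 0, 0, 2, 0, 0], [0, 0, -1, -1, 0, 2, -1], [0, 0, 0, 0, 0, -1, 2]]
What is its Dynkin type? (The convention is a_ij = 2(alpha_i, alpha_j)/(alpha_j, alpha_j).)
The matrix has rank 7 with 2's on the diagonal. Reading the off-diagonal entries as Dynkin edges (a single edge where a_ij = a_ji = -1; a double or triple edge where a_ij * a_ji = 2 or 3), the diagram is a chain of 5 nodes with a fork of two nodes at one end (D_7). One simple-root ordering that puts it in standard form is (alpha_2, alpha_5, alpha_1, alpha_3, alpha_6, alpha_4, alpha_7). So the algebra is type D_7, i.e. so(14).

D_7 (so(14))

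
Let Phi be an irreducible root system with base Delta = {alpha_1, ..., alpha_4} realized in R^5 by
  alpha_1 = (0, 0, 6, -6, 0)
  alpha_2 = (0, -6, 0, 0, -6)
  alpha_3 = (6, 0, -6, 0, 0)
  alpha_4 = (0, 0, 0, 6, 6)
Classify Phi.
Compute the Cartan integers a_ij = 2(alpha_i, alpha_j)/(alpha_j, alpha_j); the resulting 4x4 Cartan matrix is
[[2, 0, -1, -1], [0, 2, 0, -1], [-1, 0, 2, 0], [-1, -1, 0, 2]].
All simple roots have the same length, so the diagram is simply laced. The associated Dynkin diagram is a chain of 4 nodes with single edges (A_4), so the type is A_4 (the algebra sl(5)).

A_4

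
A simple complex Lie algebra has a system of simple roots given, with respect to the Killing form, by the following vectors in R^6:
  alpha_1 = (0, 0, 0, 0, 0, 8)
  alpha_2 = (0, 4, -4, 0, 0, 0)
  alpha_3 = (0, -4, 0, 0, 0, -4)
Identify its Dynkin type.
C_3

Compute the Cartan integers a_ij = 2(alpha_i, alpha_j)/(alpha_j, alpha_j); the resulting 3x3 Cartan matrix is
[[2, 0, -2], [0, 2, -1], [-1, -1, 2]].
The roots have two lengths (squared-length ratio 2:1); the short ones are alpha_{2,3}. The associated Dynkin diagram is a chain of 3 nodes with a double edge at one end; the terminal node there is the unique long simple root (C_3), so the type is C_3 (the algebra sp(6)).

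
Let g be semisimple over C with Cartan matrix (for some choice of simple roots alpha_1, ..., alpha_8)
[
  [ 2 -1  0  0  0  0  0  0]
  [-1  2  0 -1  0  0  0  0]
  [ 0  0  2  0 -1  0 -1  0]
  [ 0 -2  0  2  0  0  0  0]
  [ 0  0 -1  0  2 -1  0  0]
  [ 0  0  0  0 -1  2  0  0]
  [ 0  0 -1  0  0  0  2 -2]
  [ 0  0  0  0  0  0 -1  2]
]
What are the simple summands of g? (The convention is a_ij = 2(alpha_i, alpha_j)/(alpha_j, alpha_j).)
The diagram associated to this matrix has two connected components: the simple roots {alpha_3, alpha_5, alpha_6, alpha_7, alpha_8} form a chain of 5 nodes with a double edge at one end; the terminal node there is the unique short simple root (B_5), and {alpha_1, alpha_2, alpha_4} form a chain of 3 nodes with a double edge at one end; the terminal node there is the unique long simple root (C_3). A semisimple Lie algebra decomposes uniquely as the direct sum of simple ideals, one per connected component of its Dynkin diagram, so g ≅ B_5 ⊕ C_3 (dimension 55 + 21 = 76).

type B_5 + type C_3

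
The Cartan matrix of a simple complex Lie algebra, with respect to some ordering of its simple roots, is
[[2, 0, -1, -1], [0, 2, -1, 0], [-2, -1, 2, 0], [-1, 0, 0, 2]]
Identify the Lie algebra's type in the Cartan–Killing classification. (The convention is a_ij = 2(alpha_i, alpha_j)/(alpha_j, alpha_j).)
type F_4

The matrix has rank 4 with 2's on the diagonal. Reading the off-diagonal entries as Dynkin edges (a single edge where a_ij = a_ji = -1; a double or triple edge where a_ij * a_ji = 2 or 3), the diagram is a chain of 4 nodes with a double edge between the middle two (F_4). One simple-root ordering that puts it in standard form is (alpha_2, alpha_3, alpha_1, alpha_4). So the algebra is type F_4.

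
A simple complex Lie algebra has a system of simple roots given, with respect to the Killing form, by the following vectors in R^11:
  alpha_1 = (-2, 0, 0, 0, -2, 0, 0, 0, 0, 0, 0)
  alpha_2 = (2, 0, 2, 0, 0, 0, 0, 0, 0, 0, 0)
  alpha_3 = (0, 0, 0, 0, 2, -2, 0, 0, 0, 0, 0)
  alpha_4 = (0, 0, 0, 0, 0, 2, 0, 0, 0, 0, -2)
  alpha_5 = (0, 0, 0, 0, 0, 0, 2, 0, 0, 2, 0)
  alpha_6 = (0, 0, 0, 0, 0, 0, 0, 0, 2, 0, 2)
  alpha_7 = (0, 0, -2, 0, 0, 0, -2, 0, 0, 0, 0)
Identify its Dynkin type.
Compute the Cartan integers a_ij = 2(alpha_i, alpha_j)/(alpha_j, alpha_j); the resulting 7x7 Cartan matrix is
[[2, -1, -1, 0, 0, 0, 0], [-1, 2, 0, 0, 0, 0, -1], [-1, 0, 2, -1, 0, 0, 0], [0, 0, -1, 2, 0, -1, 0], [0, 0, 0, 0, 2, 0, -1], [0, 0, 0, -1, 0, 2, 0], [0, -1, 0, 0, -1, 0, 2]].
All simple roots have the same length, so the diagram is simply laced. The associated Dynkin diagram is a chain of 7 nodes with single edges (A_7), so the type is A_7 (the algebra sl(8)).

A7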